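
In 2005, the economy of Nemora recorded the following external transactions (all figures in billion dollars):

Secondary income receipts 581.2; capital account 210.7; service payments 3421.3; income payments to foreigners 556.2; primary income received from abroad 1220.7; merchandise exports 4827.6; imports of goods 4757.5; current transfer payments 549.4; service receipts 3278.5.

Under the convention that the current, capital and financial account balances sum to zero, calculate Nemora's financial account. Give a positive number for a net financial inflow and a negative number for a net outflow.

-834.3

Goods balance = 4827.6 - 4757.5 = 70.1
Services balance = 3278.5 - 3421.3 = -142.8
Trade balance (goods + services) = 70.1 + (-142.8) = -72.7
Net primary income = 1220.7 - 556.2 = 664.5
Net secondary income = 581.2 - 549.4 = 31.8
Current account = -72.7 + 664.5 + 31.8 = 623.6
Financial account = -(623.6 + 210.7) = -834.3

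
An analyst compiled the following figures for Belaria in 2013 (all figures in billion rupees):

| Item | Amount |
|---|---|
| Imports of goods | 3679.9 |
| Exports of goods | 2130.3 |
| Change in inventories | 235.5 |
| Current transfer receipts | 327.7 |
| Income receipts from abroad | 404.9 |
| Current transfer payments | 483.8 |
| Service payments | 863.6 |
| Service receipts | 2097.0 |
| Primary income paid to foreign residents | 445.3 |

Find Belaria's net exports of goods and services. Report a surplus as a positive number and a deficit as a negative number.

-316.2

Goods balance = 2130.3 - 3679.9 = -1549.6
Services balance = 2097.0 - 863.6 = 1233.4
Trade balance (goods + services) = -1549.6 + 1233.4 = -316.2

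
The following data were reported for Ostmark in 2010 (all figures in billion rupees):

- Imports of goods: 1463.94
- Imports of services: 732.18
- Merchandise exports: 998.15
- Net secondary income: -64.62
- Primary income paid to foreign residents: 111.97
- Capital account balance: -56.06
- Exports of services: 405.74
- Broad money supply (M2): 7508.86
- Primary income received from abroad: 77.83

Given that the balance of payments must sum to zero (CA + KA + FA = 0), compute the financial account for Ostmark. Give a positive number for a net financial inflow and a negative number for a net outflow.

947.05

Goods balance = 998.15 - 1463.94 = -465.79
Services balance = 405.74 - 732.18 = -326.44
Trade balance (goods + services) = -465.79 + (-326.44) = -792.23
Net primary income = 77.83 - 111.97 = -34.14
Net secondary income = -64.62
Current account = -792.23 + (-34.14) + (-64.62) = -890.99
Financial account = -(-890.99 + (-56.06)) = 947.05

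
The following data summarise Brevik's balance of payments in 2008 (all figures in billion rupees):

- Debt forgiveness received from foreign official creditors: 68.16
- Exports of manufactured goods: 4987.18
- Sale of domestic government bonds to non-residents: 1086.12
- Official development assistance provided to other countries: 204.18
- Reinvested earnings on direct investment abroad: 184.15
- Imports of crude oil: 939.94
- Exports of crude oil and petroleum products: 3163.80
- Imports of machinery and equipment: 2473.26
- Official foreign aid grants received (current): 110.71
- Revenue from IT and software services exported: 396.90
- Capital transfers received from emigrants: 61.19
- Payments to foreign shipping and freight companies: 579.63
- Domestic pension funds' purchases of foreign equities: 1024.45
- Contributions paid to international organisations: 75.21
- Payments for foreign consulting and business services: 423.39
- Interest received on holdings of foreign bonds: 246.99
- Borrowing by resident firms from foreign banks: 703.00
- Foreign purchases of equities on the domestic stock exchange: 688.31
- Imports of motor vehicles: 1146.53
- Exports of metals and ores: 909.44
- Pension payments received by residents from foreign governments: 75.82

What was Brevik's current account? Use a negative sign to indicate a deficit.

4232.85

Goods: -939.94 + 4987.18 - 2473.26 + 909.44 - 1146.53 + 3163.80 = 4500.69
Services: -579.63 + 396.90 - 423.39 = -606.12
Primary income: 246.99 + 184.15 = 431.14
Secondary income: -204.18 + 75.82 - 75.21 + 110.71 = -92.86
Current account = 4500.69 + (-606.12) + 431.14 + (-92.86) = 4232.85
(Excluded from the current account — capital account: debt forgiveness received from foreign official creditors 68.16, capital transfers received from emigrants 61.19; financial account: sale of domestic government bonds to non-residents 1086.12, domestic pension funds' purchases of foreign equities 1024.45, borrowing by resident firms from foreign banks 703.00, foreign purchases of equities on the domestic stock exchange 688.31.)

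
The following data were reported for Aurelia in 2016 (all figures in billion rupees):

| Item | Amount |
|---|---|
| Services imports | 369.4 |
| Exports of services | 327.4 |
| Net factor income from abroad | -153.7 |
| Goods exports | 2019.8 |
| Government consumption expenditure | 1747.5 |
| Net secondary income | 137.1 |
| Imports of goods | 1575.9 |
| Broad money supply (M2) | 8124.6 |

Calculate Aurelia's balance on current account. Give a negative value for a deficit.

385.3

Goods balance = 2019.8 - 1575.9 = 443.9
Services balance = 327.4 - 369.4 = -42.0
Trade balance (goods + services) = 443.9 + (-42.0) = 401.9
Net primary income = -153.7
Net secondary income = 137.1
Current account = 401.9 + (-153.7) + 137.1 = 385.3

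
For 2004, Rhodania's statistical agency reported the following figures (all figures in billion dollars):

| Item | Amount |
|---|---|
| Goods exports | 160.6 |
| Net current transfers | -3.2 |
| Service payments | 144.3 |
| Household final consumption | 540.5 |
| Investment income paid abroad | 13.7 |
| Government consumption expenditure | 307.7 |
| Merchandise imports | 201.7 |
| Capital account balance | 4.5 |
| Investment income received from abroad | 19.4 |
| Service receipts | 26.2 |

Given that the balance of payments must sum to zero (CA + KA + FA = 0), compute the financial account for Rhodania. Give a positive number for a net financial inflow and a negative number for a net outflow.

Goods balance = 160.6 - 201.7 = -41.1
Services balance = 26.2 - 144.3 = -118.1
Trade balance (goods + services) = -41.1 + (-118.1) = -159.2
Net primary income = 19.4 - 13.7 = 5.7
Net secondary income = -3.2
Current account = -159.2 + 5.7 + (-3.2) = -156.7
Financial account = -(-156.7 + 4.5) = 152.2

152.2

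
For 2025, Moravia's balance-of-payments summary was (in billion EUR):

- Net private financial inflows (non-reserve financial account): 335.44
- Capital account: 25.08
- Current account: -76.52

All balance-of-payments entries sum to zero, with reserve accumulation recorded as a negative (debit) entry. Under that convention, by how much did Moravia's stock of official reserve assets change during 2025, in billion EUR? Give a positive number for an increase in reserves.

284.00

Official reserve transactions balance = -((-76.52) + 25.08 + 335.44) = -284.00
An accumulation of reserves is recorded as a debit (negative entry), so the change in the stock of reserves is the negative of that balance.
Change in official reserves = -(-284.00) = 284.00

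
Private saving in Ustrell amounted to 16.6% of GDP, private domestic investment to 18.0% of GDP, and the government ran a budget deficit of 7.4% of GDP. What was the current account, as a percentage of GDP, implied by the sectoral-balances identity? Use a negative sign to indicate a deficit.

By the sectoral-balances identity, CA = (S_private - I) + (T - G).
Private balance = 16.6 - 18.0 = -1.4
Government balance (T - G) = -7.4
CA = -1.4 + (-7.4) = -8.8

-8.8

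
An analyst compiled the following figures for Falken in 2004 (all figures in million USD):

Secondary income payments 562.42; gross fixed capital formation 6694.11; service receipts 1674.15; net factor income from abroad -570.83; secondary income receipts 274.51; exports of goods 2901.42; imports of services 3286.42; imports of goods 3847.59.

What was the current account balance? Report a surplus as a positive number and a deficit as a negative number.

Goods balance = 2901.42 - 3847.59 = -946.17
Services balance = 1674.15 - 3286.42 = -1612.27
Trade balance (goods + services) = -946.17 + (-1612.27) = -2558.44
Net primary income = -570.83
Net secondary income = 274.51 - 562.42 = -287.91
Current account = -2558.44 + (-570.83) + (-287.91) = -3417.18

-3417.18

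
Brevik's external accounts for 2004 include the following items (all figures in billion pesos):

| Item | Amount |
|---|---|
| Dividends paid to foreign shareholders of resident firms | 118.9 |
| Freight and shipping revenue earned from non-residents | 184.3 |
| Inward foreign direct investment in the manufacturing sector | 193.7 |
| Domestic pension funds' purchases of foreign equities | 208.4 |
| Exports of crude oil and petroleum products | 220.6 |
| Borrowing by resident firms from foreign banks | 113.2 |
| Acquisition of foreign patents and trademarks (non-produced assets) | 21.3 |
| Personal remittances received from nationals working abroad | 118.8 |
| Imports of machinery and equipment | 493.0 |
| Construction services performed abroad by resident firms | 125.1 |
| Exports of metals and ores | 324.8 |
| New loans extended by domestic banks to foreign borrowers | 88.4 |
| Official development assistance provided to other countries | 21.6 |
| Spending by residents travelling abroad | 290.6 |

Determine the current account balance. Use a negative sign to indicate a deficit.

Goods: 220.6 - 493.0 + 324.8 = 52.4
Services: -290.6 + 184.3 + 125.1 = 18.8
Primary income: -118.9
Secondary income: -21.6 + 118.8 = 97.2
Current account = 52.4 + 18.8 + (-118.9) + 97.2 = 49.5
(Excluded from the current account — financial account: inward foreign direct investment in the manufacturing sector 193.7, domestic pension funds' purchases of foreign equities 208.4, borrowing by resident firms from foreign banks 113.2, new loans extended by domestic banks to foreign borrowers 88.4; capital account: acquisition of foreign patents and trademarks (non-produced assets) 21.3.)

49.5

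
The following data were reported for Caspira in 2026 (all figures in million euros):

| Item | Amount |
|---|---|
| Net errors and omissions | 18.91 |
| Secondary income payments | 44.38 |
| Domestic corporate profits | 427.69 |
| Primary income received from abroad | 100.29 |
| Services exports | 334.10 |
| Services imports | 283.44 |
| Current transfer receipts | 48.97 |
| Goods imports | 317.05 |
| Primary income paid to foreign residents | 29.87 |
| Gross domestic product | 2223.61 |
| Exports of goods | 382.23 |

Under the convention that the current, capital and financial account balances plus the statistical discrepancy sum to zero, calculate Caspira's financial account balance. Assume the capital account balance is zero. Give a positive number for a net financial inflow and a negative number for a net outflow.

-209.76

Goods balance = 382.23 - 317.05 = 65.18
Services balance = 334.10 - 283.44 = 50.66
Trade balance (goods + services) = 65.18 + 50.66 = 115.84
Net primary income = 100.29 - 29.87 = 70.42
Net secondary income = 48.97 - 44.38 = 4.59
Current account = 115.84 + 70.42 + 4.59 = 190.85
Financial account = -(190.85 + 18.91) = -209.76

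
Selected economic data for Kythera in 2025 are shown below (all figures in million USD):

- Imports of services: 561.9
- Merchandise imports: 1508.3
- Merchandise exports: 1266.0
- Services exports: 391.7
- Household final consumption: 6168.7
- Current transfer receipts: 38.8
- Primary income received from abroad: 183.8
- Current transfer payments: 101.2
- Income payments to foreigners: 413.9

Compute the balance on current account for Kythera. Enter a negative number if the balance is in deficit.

Goods balance = 1266.0 - 1508.3 = -242.3
Services balance = 391.7 - 561.9 = -170.2
Trade balance (goods + services) = -242.3 + (-170.2) = -412.5
Net primary income = 183.8 - 413.9 = -230.1
Net secondary income = 38.8 - 101.2 = -62.4
Current account = -412.5 + (-230.1) + (-62.4) = -705.0

-705.0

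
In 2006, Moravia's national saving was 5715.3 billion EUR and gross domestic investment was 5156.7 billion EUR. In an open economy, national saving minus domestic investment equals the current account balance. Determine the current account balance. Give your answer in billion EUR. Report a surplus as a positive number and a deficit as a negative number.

558.6

CA = S - I = 5715.3 - 5156.7 = 558.6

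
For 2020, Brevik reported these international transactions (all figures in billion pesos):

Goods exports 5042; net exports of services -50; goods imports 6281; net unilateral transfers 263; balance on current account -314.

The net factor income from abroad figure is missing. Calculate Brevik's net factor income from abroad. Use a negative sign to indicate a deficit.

Current account = goods balance + services balance + net primary income + net secondary income
Sum of the known components = -1026
Net factor income from abroad = CA - (known components) = -314 - (-1026) = 712

712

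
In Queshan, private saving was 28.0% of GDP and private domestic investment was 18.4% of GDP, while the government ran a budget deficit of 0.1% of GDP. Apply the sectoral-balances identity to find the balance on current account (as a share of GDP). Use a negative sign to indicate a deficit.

9.5

By the sectoral-balances identity, CA = (S_private - I) + (T - G).
Private balance = 28.0 - 18.4 = 9.6
Government balance (T - G) = -0.1
CA = 9.6 + (-0.1) = 9.5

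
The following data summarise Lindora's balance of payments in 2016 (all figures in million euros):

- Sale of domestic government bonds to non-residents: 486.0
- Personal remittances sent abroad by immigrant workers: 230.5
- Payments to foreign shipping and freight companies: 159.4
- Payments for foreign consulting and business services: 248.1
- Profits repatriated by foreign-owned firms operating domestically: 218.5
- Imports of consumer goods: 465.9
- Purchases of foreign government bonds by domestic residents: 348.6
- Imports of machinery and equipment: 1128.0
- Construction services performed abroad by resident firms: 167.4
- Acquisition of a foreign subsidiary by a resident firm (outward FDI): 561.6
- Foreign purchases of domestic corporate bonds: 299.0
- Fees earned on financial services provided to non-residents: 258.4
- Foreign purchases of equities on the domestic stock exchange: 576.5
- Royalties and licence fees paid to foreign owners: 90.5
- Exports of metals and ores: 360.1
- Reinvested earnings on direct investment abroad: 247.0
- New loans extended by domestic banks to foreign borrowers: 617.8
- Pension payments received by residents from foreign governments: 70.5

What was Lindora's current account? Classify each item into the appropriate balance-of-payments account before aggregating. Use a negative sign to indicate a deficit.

-1437.5

Goods: 360.1 - 1128.0 - 465.9 = -1233.8
Services: -248.1 + 167.4 - 90.5 - 159.4 + 258.4 = -72.2
Primary income: -218.5 + 247.0 = 28.5
Secondary income: 70.5 - 230.5 = -160.0
Current account = (-1233.8) + (-72.2) + 28.5 + (-160.0) = -1437.5
(Excluded from the current account — financial account: sale of domestic government bonds to non-residents 486.0, purchases of foreign government bonds by domestic residents 348.6, acquisition of a foreign subsidiary by a resident firm (outward FDI) 561.6, foreign purchases of domestic corporate bonds 299.0, foreign purchases of equities on the domestic stock exchange 576.5, new loans extended by domestic banks to foreign borrowers 617.8.)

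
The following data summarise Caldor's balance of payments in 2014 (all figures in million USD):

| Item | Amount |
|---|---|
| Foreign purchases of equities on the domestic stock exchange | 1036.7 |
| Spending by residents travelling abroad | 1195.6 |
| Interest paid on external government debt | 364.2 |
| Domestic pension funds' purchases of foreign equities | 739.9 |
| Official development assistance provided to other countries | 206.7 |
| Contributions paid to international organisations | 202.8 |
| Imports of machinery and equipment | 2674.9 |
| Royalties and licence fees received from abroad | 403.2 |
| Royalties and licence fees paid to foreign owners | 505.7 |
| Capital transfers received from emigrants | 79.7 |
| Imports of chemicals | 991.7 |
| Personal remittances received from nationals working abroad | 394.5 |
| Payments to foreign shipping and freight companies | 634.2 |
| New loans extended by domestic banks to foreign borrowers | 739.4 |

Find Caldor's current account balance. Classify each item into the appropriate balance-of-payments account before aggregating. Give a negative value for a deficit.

-5978.1

Goods: -2674.9 - 991.7 = -3666.6
Services: 403.2 - 1195.6 - 634.2 - 505.7 = -1932.3
Primary income: -364.2
Secondary income: 394.5 - 202.8 - 206.7 = -15.0
Current account = (-3666.6) + (-1932.3) + (-364.2) + (-15.0) = -5978.1
(Excluded from the current account — financial account: foreign purchases of equities on the domestic stock exchange 1036.7, domestic pension funds' purchases of foreign equities 739.9, new loans extended by domestic banks to foreign borrowers 739.4; capital account: capital transfers received from emigrants 79.7.)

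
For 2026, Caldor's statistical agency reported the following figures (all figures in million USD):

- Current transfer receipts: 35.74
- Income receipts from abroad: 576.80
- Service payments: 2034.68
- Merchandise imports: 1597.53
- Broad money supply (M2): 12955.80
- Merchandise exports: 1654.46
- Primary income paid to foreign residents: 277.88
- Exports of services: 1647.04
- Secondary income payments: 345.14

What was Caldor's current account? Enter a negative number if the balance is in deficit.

Goods balance = 1654.46 - 1597.53 = 56.93
Services balance = 1647.04 - 2034.68 = -387.64
Trade balance (goods + services) = 56.93 + (-387.64) = -330.71
Net primary income = 576.80 - 277.88 = 298.92
Net secondary income = 35.74 - 345.14 = -309.40
Current account = -330.71 + 298.92 + (-309.40) = -341.19

-341.19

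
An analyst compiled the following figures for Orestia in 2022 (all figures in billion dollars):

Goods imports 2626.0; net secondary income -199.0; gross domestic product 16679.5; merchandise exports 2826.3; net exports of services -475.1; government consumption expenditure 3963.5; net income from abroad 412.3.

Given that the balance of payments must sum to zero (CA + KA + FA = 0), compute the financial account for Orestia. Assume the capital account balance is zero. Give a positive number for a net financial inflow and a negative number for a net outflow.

Goods balance = 2826.3 - 2626.0 = 200.3
Services balance = -475.1
Trade balance (goods + services) = 200.3 + (-475.1) = -274.8
Net primary income = 412.3
Net secondary income = -199.0
Current account = -274.8 + 412.3 + (-199.0) = -61.5
Financial account = -(-61.5) = 61.5

61.5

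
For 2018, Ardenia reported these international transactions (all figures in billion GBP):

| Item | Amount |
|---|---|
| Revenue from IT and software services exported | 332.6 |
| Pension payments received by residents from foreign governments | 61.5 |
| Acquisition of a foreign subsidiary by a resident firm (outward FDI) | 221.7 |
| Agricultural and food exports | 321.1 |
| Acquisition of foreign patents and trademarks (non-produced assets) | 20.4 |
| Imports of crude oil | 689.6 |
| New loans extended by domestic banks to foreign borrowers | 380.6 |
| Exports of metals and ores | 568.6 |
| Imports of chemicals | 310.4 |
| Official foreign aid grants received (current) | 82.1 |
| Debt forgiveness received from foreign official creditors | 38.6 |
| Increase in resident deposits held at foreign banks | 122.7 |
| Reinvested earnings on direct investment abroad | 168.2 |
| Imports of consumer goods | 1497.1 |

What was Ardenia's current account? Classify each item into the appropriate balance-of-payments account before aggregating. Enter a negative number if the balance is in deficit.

Goods: 321.1 + 568.6 - 310.4 - 1497.1 - 689.6 = -1607.4
Services: 332.6
Primary income: 168.2
Secondary income: 82.1 + 61.5 = 143.6
Current account = (-1607.4) + 332.6 + 168.2 + 143.6 = -963.0
(Excluded from the current account — financial account: acquisition of a foreign subsidiary by a resident firm (outward FDI) 221.7, new loans extended by domestic banks to foreign borrowers 380.6, increase in resident deposits held at foreign banks 122.7; capital account: acquisition of foreign patents and trademarks (non-produced assets) 20.4, debt forgiveness received from foreign official creditors 38.6.)

-963.0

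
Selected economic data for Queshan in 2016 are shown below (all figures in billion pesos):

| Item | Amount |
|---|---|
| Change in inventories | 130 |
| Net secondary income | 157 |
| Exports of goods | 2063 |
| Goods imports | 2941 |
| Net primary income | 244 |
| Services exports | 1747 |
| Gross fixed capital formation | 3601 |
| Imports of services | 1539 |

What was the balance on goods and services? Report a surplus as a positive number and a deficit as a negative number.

Goods balance = 2063 - 2941 = -878
Services balance = 1747 - 1539 = 208
Trade balance (goods + services) = -878 + 208 = -670

-670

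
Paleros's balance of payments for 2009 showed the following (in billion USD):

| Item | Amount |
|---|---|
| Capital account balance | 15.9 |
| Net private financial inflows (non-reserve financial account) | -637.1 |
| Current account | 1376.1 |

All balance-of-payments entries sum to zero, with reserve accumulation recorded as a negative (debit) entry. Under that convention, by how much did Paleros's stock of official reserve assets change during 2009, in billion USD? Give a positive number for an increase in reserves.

754.9

Official reserve transactions balance = -(1376.1 + 15.9 + (-637.1)) = -754.9
An accumulation of reserves is recorded as a debit (negative entry), so the change in the stock of reserves is the negative of that balance.
Change in official reserves = -(-754.9) = 754.9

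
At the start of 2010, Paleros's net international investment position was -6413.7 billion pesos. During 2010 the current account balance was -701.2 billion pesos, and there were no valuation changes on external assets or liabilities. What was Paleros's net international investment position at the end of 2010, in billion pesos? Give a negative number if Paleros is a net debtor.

-7114.9

With no valuation effects, change in NIIP = current account = -701.2
End-of-year NIIP = -6413.7 + (-701.2) = -7114.9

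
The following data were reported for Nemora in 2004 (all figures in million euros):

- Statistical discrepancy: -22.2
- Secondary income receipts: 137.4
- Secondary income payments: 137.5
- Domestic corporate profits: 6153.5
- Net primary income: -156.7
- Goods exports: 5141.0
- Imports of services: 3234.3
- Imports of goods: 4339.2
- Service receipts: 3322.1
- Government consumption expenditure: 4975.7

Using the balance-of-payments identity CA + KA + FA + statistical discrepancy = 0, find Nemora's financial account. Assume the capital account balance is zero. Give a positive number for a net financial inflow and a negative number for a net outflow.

-710.6

Goods balance = 5141.0 - 4339.2 = 801.8
Services balance = 3322.1 - 3234.3 = 87.8
Trade balance (goods + services) = 801.8 + 87.8 = 889.6
Net primary income = -156.7
Net secondary income = 137.4 - 137.5 = -0.1
Current account = 889.6 + (-156.7) + (-0.1) = 732.8
Financial account = -(732.8 + (-22.2)) = -710.6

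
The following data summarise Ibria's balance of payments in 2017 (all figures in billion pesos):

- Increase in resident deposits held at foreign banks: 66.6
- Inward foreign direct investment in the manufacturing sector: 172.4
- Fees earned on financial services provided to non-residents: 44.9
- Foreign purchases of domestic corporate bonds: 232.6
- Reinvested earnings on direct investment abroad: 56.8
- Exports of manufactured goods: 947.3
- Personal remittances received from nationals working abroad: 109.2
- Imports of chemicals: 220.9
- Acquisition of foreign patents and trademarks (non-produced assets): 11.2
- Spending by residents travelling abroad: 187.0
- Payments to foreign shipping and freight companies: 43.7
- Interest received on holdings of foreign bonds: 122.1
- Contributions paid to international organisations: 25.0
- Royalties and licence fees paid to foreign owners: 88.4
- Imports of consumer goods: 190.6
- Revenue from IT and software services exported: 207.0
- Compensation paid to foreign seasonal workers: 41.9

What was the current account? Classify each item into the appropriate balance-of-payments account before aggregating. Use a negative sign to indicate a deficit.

689.8

Goods: 947.3 - 190.6 - 220.9 = 535.8
Services: -187.0 + 207.0 + 44.9 - 88.4 - 43.7 = -67.2
Primary income: -41.9 + 122.1 + 56.8 = 137.0
Secondary income: 109.2 - 25.0 = 84.2
Current account = 535.8 + (-67.2) + 137.0 + 84.2 = 689.8
(Excluded from the current account — financial account: increase in resident deposits held at foreign banks 66.6, inward foreign direct investment in the manufacturing sector 172.4, foreign purchases of domestic corporate bonds 232.6; capital account: acquisition of foreign patents and trademarks (non-produced assets) 11.2.)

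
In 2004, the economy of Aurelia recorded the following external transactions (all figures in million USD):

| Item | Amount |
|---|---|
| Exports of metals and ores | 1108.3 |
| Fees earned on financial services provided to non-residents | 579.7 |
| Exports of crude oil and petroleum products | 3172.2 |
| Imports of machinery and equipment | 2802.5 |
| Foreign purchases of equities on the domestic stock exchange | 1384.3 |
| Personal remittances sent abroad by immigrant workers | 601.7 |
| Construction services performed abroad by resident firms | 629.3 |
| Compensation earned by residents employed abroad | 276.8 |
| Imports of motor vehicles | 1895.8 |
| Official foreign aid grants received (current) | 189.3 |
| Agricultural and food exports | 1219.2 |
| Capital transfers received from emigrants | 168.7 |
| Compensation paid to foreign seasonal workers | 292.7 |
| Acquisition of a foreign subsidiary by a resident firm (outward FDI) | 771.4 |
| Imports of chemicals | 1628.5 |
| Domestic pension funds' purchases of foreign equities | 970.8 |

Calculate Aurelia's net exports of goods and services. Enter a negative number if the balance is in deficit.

381.9

Goods: -2802.5 + 1219.2 + 3172.2 - 1628.5 - 1895.8 + 1108.3 = -827.1
Services: 629.3 + 579.7 = 1209.0
Trade balance = -827.1 + 1209.0 = 381.9
(Excluded from the trade balance — financial account: foreign purchases of equities on the domestic stock exchange 1384.3, acquisition of a foreign subsidiary by a resident firm (outward FDI) 771.4, domestic pension funds' purchases of foreign equities 970.8; secondary income: personal remittances sent abroad by immigrant workers 601.7, official foreign aid grants received (current) 189.3; primary income: compensation earned by residents employed abroad 276.8, compensation paid to foreign seasonal workers 292.7; capital account: capital transfers received from emigrants 168.7.)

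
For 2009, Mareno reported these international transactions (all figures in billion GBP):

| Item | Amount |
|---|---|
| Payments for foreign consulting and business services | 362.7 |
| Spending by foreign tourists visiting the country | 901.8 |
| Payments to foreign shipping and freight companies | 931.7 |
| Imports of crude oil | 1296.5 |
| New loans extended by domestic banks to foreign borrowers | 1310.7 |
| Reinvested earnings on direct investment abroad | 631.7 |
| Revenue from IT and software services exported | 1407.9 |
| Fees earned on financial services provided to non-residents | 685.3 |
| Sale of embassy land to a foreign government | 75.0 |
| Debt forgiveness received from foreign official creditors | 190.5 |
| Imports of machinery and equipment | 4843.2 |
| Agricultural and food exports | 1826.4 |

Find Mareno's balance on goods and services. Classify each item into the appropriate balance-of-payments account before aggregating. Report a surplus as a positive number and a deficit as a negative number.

Goods: 1826.4 - 1296.5 - 4843.2 = -4313.3
Services: -362.7 + 685.3 + 1407.9 - 931.7 + 901.8 = 1700.6
Trade balance = -4313.3 + 1700.6 = -2612.7
(Excluded from the trade balance — financial account: new loans extended by domestic banks to foreign borrowers 1310.7; primary income: reinvested earnings on direct investment abroad 631.7; capital account: sale of embassy land to a foreign government 75.0, debt forgiveness received from foreign official creditors 190.5.)

-2612.7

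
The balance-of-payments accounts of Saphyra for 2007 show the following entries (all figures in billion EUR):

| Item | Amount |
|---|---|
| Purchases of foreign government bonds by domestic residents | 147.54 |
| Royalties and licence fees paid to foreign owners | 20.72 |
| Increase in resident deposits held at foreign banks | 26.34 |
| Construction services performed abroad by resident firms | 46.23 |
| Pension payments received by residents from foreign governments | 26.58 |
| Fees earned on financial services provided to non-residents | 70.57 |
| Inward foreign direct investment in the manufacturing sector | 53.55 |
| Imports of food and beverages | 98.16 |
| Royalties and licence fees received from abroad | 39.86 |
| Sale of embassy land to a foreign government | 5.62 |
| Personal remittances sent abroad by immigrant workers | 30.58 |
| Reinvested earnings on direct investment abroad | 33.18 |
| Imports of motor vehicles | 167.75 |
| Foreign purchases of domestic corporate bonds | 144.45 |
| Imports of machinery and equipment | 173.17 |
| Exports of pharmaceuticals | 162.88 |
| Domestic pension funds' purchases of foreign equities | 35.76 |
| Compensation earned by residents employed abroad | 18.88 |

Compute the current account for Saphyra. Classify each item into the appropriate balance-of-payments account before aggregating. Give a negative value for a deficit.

Goods: 162.88 - 98.16 - 173.17 - 167.75 = -276.20
Services: 46.23 + 39.86 + 70.57 - 20.72 = 135.94
Primary income: 33.18 + 18.88 = 52.06
Secondary income: -30.58 + 26.58 = -4.00
Current account = (-276.20) + 135.94 + 52.06 + (-4.00) = -92.20
(Excluded from the current account — financial account: purchases of foreign government bonds by domestic residents 147.54, increase in resident deposits held at foreign banks 26.34, inward foreign direct investment in the manufacturing sector 53.55, foreign purchases of domestic corporate bonds 144.45, domestic pension funds' purchases of foreign equities 35.76; capital account: sale of embassy land to a foreign government 5.62.)

-92.20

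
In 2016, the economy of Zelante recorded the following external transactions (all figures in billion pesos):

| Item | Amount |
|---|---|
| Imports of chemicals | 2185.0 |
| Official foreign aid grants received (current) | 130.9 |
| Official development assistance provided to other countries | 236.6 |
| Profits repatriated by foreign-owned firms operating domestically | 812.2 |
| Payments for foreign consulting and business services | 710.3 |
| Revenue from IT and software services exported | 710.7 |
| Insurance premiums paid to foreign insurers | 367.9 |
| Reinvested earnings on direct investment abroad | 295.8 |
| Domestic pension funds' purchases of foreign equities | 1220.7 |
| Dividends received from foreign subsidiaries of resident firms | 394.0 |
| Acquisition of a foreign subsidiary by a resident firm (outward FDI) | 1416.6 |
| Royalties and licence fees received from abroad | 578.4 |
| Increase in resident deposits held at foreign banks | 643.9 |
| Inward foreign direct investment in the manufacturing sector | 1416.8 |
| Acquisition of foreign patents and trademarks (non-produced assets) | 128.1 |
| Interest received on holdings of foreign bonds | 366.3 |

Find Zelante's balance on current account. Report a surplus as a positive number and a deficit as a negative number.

Goods: -2185.0
Services: 710.7 + 578.4 - 367.9 - 710.3 = 210.9
Primary income: 295.8 + 366.3 + 394.0 - 812.2 = 243.9
Secondary income: 130.9 - 236.6 = -105.7
Current account = (-2185.0) + 210.9 + 243.9 + (-105.7) = -1835.9
(Excluded from the current account — financial account: domestic pension funds' purchases of foreign equities 1220.7, acquisition of a foreign subsidiary by a resident firm (outward FDI) 1416.6, increase in resident deposits held at foreign banks 643.9, inward foreign direct investment in the manufacturing sector 1416.8; capital account: acquisition of foreign patents and trademarks (non-produced assets) 128.1.)

-1835.9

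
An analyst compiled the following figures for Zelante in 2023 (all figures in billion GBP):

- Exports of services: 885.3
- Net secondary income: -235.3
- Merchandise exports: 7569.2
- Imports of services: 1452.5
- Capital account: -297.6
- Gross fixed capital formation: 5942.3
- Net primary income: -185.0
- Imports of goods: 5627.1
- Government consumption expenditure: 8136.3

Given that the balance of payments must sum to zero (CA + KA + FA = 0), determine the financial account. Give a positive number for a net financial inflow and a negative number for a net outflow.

-657.0

Goods balance = 7569.2 - 5627.1 = 1942.1
Services balance = 885.3 - 1452.5 = -567.2
Trade balance (goods + services) = 1942.1 + (-567.2) = 1374.9
Net primary income = -185.0
Net secondary income = -235.3
Current account = 1374.9 + (-185.0) + (-235.3) = 954.6
Financial account = -(954.6 + (-297.6)) = -657.0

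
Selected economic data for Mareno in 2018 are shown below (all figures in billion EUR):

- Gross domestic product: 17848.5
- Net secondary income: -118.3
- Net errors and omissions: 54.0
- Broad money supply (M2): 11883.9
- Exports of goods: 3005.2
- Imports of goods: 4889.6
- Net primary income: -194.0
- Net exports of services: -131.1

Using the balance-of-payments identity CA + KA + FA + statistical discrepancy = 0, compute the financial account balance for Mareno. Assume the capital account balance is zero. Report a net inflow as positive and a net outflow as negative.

2273.8

Goods balance = 3005.2 - 4889.6 = -1884.4
Services balance = -131.1
Trade balance (goods + services) = -1884.4 + (-131.1) = -2015.5
Net primary income = -194.0
Net secondary income = -118.3
Current account = -2015.5 + (-194.0) + (-118.3) = -2327.8
Financial account = -(-2327.8 + 54.0) = 2273.8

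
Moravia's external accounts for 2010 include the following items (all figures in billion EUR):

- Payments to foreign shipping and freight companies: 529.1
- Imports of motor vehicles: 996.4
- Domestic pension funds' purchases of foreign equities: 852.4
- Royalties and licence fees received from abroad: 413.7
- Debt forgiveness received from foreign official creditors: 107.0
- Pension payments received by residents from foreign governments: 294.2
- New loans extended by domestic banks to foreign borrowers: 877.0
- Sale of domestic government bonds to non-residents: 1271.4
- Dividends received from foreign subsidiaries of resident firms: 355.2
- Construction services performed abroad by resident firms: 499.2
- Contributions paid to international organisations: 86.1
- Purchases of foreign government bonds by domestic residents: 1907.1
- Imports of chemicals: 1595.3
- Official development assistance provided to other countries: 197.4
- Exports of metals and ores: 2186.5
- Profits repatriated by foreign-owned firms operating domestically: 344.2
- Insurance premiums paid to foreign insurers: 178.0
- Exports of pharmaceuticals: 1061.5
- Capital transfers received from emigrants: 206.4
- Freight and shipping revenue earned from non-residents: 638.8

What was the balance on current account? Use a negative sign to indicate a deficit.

1522.6

Goods: -996.4 + 1061.5 - 1595.3 + 2186.5 = 656.3
Services: -529.1 + 638.8 + 413.7 - 178.0 + 499.2 = 844.6
Primary income: -344.2 + 355.2 = 11.0
Secondary income: -197.4 + 294.2 - 86.1 = 10.7
Current account = 656.3 + 844.6 + 11.0 + 10.7 = 1522.6
(Excluded from the current account — financial account: domestic pension funds' purchases of foreign equities 852.4, new loans extended by domestic banks to foreign borrowers 877.0, sale of domestic government bonds to non-residents 1271.4, purchases of foreign government bonds by domestic residents 1907.1; capital account: debt forgiveness received from foreign official creditors 107.0, capital transfers received from emigrants 206.4.)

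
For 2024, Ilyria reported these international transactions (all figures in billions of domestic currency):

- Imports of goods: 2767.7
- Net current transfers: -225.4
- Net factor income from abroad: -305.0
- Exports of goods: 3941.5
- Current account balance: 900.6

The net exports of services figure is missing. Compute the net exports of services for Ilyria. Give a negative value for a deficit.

257.2

Current account = goods balance + services balance + net primary income + net secondary income
Sum of the known components = 643.4
Net exports of services = CA - (known components) = 900.6 - 643.4 = 257.2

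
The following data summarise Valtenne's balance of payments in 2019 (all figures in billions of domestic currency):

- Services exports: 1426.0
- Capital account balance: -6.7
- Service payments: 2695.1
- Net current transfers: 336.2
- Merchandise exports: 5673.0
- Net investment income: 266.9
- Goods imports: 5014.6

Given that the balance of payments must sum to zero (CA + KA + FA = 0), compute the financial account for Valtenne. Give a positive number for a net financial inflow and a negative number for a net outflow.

Goods balance = 5673.0 - 5014.6 = 658.4
Services balance = 1426.0 - 2695.1 = -1269.1
Trade balance (goods + services) = 658.4 + (-1269.1) = -610.7
Net primary income = 266.9
Net secondary income = 336.2
Current account = -610.7 + 266.9 + 336.2 = -7.6
Financial account = -(-7.6 + (-6.7)) = 14.3

14.3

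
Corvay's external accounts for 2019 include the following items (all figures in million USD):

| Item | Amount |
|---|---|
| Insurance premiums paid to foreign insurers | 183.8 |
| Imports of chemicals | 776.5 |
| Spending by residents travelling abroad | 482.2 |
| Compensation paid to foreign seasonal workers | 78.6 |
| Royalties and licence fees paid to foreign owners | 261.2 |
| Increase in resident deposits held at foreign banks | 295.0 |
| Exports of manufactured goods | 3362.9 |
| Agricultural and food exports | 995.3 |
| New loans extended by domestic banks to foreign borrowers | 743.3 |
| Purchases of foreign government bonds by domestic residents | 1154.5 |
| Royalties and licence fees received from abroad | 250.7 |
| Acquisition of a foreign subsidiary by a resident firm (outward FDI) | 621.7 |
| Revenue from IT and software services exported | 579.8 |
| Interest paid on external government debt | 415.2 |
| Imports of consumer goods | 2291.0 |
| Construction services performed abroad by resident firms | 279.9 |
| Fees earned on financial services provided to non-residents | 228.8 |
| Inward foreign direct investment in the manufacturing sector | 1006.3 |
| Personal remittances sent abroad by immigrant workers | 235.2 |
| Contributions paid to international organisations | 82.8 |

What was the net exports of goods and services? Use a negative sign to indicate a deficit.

Goods: 995.3 - 2291.0 - 776.5 + 3362.9 = 1290.7
Services: -183.8 + 250.7 + 228.8 + 579.8 + 279.9 - 261.2 - 482.2 = 412.0
Trade balance = 1290.7 + 412.0 = 1702.7
(Excluded from the trade balance — primary income: compensation paid to foreign seasonal workers 78.6, interest paid on external government debt 415.2; financial account: increase in resident deposits held at foreign banks 295.0, new loans extended by domestic banks to foreign borrowers 743.3, purchases of foreign government bonds by domestic residents 1154.5, acquisition of a foreign subsidiary by a resident firm (outward FDI) 621.7, inward foreign direct investment in the manufacturing sector 1006.3; secondary income: personal remittances sent abroad by immigrant workers 235.2, contributions paid to international organisations 82.8.)

1702.7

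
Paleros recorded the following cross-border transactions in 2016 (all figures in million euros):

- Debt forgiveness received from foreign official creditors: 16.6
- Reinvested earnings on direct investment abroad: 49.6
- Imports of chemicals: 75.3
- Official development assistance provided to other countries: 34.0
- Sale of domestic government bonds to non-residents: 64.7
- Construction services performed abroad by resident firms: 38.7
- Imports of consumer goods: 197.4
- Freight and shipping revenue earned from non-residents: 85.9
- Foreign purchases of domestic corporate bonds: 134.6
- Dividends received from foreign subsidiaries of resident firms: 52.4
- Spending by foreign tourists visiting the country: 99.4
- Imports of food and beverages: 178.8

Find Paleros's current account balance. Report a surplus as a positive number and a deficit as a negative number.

Goods: -75.3 - 178.8 - 197.4 = -451.5
Services: 38.7 + 85.9 + 99.4 = 224.0
Primary income: 49.6 + 52.4 = 102.0
Secondary income: -34.0
Current account = (-451.5) + 224.0 + 102.0 + (-34.0) = -159.5
(Excluded from the current account — capital account: debt forgiveness received from foreign official creditors 16.6; financial account: sale of domestic government bonds to non-residents 64.7, foreign purchases of domestic corporate bonds 134.6.)

-159.5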